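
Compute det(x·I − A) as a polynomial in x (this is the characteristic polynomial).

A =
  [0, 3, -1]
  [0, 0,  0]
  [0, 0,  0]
x^3

Expanding det(x·I − A) (e.g. by cofactor expansion or by noting that A is similar to its Jordan form J, which has the same characteristic polynomial as A) gives
  χ_A(x) = x^3
which factors as x^3. The eigenvalues (with algebraic multiplicities) are λ = 0 with multiplicity 3.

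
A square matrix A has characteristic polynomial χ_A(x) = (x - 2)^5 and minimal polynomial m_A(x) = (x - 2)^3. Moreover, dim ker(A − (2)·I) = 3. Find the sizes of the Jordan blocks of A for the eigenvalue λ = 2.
Block sizes for λ = 2: [3, 1, 1]

Step 1 — from the characteristic polynomial, algebraic multiplicity of λ = 2 is 5. From dim ker(A − (2)·I) = 3, there are exactly 3 Jordan blocks for λ = 2.
Step 2 — from the minimal polynomial, the factor (x − 2)^3 tells us the largest block for λ = 2 has size 3.
Step 3 — with total size 5, 3 blocks, and largest block 3, the block sizes (in nonincreasing order) are [3, 1, 1].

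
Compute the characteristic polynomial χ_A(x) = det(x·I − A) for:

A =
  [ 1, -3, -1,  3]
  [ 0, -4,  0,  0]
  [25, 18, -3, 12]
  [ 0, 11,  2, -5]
x^4 + 11*x^3 + 36*x^2 + 16*x - 64

Expanding det(x·I − A) (e.g. by cofactor expansion or by noting that A is similar to its Jordan form J, which has the same characteristic polynomial as A) gives
  χ_A(x) = x^4 + 11*x^3 + 36*x^2 + 16*x - 64
which factors as (x - 1)*(x + 4)^3. The eigenvalues (with algebraic multiplicities) are λ = -4 with multiplicity 3, λ = 1 with multiplicity 1.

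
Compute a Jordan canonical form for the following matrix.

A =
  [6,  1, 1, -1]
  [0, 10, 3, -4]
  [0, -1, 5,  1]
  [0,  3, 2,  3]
J_3(6) ⊕ J_1(6)

The characteristic polynomial is
  det(x·I − A) = x^4 - 24*x^3 + 216*x^2 - 864*x + 1296 = (x - 6)^4

Eigenvalues and multiplicities (the geometric multiplicity of λ is n − rank(A − λI), which equals the number of Jordan blocks for λ):
  λ = 6: algebraic multiplicity = 4, geometric multiplicity = 2

Determining the block sizes for each eigenvalue:
  λ = 6: with am = 4 and gm = 2, the partition is not yet determined (e.g. several partitions of 4 into 2 parts exist). Let N = A − (6)·I. Computing rank(N^1) = 2, rank(N^2) = 1, rank(N^3) = 0; the number of blocks of size ≥ j is rank(N^{j−1}) − rank(N^j), giving [2, 1, 1]. So we have 1 block(s) of size 3, 1 block(s) of size 1 → block sizes [3, 1]

Assembling the blocks gives a Jordan form
J =
  [6, 1, 0, 0]
  [0, 6, 1, 0]
  [0, 0, 6, 0]
  [0, 0, 0, 6]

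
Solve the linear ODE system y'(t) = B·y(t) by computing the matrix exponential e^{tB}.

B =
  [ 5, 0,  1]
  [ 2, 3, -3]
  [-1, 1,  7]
e^{tB} =
  [-t^2*exp(5*t)/2 + exp(5*t), t^2*exp(5*t)/2, t^2*exp(5*t) + t*exp(5*t)]
  [-t^2*exp(5*t)/2 + 2*t*exp(5*t), t^2*exp(5*t)/2 - 2*t*exp(5*t) + exp(5*t), t^2*exp(5*t) - 3*t*exp(5*t)]
  [-t*exp(5*t), t*exp(5*t), 2*t*exp(5*t) + exp(5*t)]

Strategy: write B = P · J · P⁻¹ where J is a Jordan canonical form, so e^{tB} = P · e^{tJ} · P⁻¹, and e^{tJ} can be computed block-by-block.

B has Jordan form
J =
  [5, 1, 0]
  [0, 5, 1]
  [0, 0, 5]
(up to reordering of blocks).

Per-block formulas:
  For a 3×3 Jordan block J_3(5): exp(t · J_3(5)) = e^(5t)·(I + t·N + (t^2/2)·N^2), where N is the 3×3 nilpotent shift.

After assembling e^{tJ} and conjugating by P, we get:

e^{tB} =
  [-t^2*exp(5*t)/2 + exp(5*t), t^2*exp(5*t)/2, t^2*exp(5*t) + t*exp(5*t)]
  [-t^2*exp(5*t)/2 + 2*t*exp(5*t), t^2*exp(5*t)/2 - 2*t*exp(5*t) + exp(5*t), t^2*exp(5*t) - 3*t*exp(5*t)]
  [-t*exp(5*t), t*exp(5*t), 2*t*exp(5*t) + exp(5*t)]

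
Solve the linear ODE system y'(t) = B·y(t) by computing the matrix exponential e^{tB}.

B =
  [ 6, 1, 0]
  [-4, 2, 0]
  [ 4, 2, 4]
e^{tB} =
  [2*t*exp(4*t) + exp(4*t), t*exp(4*t), 0]
  [-4*t*exp(4*t), -2*t*exp(4*t) + exp(4*t), 0]
  [4*t*exp(4*t), 2*t*exp(4*t), exp(4*t)]

Strategy: write B = P · J · P⁻¹ where J is a Jordan canonical form, so e^{tB} = P · e^{tJ} · P⁻¹, and e^{tJ} can be computed block-by-block.

B has Jordan form
J =
  [4, 1, 0]
  [0, 4, 0]
  [0, 0, 4]
(up to reordering of blocks).

Per-block formulas:
  For a 1×1 block at λ = 4: exp(t · [4]) = [e^(4t)].
  For a 2×2 Jordan block J_2(4): exp(t · J_2(4)) = e^(4t)·(I + t·N), where N is the 2×2 nilpotent shift.

After assembling e^{tJ} and conjugating by P, we get:

e^{tB} =
  [2*t*exp(4*t) + exp(4*t), t*exp(4*t), 0]
  [-4*t*exp(4*t), -2*t*exp(4*t) + exp(4*t), 0]
  [4*t*exp(4*t), 2*t*exp(4*t), exp(4*t)]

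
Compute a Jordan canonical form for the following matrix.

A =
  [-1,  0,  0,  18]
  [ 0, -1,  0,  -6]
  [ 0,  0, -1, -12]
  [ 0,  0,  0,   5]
J_1(-1) ⊕ J_1(-1) ⊕ J_1(-1) ⊕ J_1(5)

The characteristic polynomial is
  det(x·I − A) = x^4 - 2*x^3 - 12*x^2 - 14*x - 5 = (x - 5)*(x + 1)^3

Eigenvalues and multiplicities (the geometric multiplicity of λ is n − rank(A − λI), which equals the number of Jordan blocks for λ):
  λ = -1: algebraic multiplicity = 3, geometric multiplicity = 3
  λ = 5: algebraic multiplicity = 1, geometric multiplicity = 1

Determining the block sizes for each eigenvalue:
  λ = -1: gm = am = 3, so every block has size 1 → block sizes [1, 1, 1]
  λ = 5: one block (gm = 1), so the single block has size am = 1 → block sizes [1]

Assembling the blocks gives a Jordan form
J =
  [-1,  0,  0, 0]
  [ 0, -1,  0, 0]
  [ 0,  0, -1, 0]
  [ 0,  0,  0, 5]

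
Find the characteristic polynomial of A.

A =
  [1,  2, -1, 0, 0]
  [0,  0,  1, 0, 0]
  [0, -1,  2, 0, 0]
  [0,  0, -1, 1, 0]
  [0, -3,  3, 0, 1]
x^5 - 5*x^4 + 10*x^3 - 10*x^2 + 5*x - 1

Expanding det(x·I − A) (e.g. by cofactor expansion or by noting that A is similar to its Jordan form J, which has the same characteristic polynomial as A) gives
  χ_A(x) = x^5 - 5*x^4 + 10*x^3 - 10*x^2 + 5*x - 1
which factors as (x - 1)^5. The eigenvalues (with algebraic multiplicities) are λ = 1 with multiplicity 5.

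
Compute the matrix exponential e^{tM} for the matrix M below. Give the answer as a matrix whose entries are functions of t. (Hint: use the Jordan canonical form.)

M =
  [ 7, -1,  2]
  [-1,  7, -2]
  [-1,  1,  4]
e^{tM} =
  [t*exp(6*t) + exp(6*t), -t*exp(6*t), 2*t*exp(6*t)]
  [-t*exp(6*t), t*exp(6*t) + exp(6*t), -2*t*exp(6*t)]
  [-t*exp(6*t), t*exp(6*t), -2*t*exp(6*t) + exp(6*t)]

Strategy: write M = P · J · P⁻¹ where J is a Jordan canonical form, so e^{tM} = P · e^{tJ} · P⁻¹, and e^{tJ} can be computed block-by-block.

M has Jordan form
J =
  [6, 1, 0]
  [0, 6, 0]
  [0, 0, 6]
(up to reordering of blocks).

Per-block formulas:
  For a 1×1 block at λ = 6: exp(t · [6]) = [e^(6t)].
  For a 2×2 Jordan block J_2(6): exp(t · J_2(6)) = e^(6t)·(I + t·N), where N is the 2×2 nilpotent shift.

After assembling e^{tJ} and conjugating by P, we get:

e^{tM} =
  [t*exp(6*t) + exp(6*t), -t*exp(6*t), 2*t*exp(6*t)]
  [-t*exp(6*t), t*exp(6*t) + exp(6*t), -2*t*exp(6*t)]
  [-t*exp(6*t), t*exp(6*t), -2*t*exp(6*t) + exp(6*t)]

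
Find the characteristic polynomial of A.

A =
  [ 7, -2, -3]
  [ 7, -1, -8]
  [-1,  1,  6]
x^3 - 12*x^2 + 48*x - 64

Expanding det(x·I − A) (e.g. by cofactor expansion or by noting that A is similar to its Jordan form J, which has the same characteristic polynomial as A) gives
  χ_A(x) = x^3 - 12*x^2 + 48*x - 64
which factors as (x - 4)^3. The eigenvalues (with algebraic multiplicities) are λ = 4 with multiplicity 3.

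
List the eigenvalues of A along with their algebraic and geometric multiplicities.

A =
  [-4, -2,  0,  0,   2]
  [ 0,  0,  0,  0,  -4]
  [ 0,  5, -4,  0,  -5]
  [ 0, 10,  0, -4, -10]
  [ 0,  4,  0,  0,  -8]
λ = -4: alg = 5, geom = 4

Step 1 — factor the characteristic polynomial to read off the algebraic multiplicities:
  χ_A(x) = (x + 4)^5

Step 2 — compute geometric multiplicities via the rank-nullity identity g(λ) = n − rank(A − λI):
  rank(A − (-4)·I) = 1, so dim ker(A − (-4)·I) = n − 1 = 4

Summary:
  λ = -4: algebraic multiplicity = 5, geometric multiplicity = 4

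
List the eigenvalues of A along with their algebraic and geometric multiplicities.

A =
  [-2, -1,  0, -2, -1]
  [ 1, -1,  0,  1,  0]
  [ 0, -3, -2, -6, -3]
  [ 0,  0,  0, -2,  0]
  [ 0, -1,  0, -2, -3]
λ = -2: alg = 5, geom = 3

Step 1 — factor the characteristic polynomial to read off the algebraic multiplicities:
  χ_A(x) = (x + 2)^5

Step 2 — compute geometric multiplicities via the rank-nullity identity g(λ) = n − rank(A − λI):
  rank(A − (-2)·I) = 2, so dim ker(A − (-2)·I) = n − 2 = 3

Summary:
  λ = -2: algebraic multiplicity = 5, geometric multiplicity = 3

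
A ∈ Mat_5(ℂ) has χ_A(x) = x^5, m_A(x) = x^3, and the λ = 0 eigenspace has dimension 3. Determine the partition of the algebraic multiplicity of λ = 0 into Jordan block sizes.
Block sizes for λ = 0: [3, 1, 1]

Step 1 — from the characteristic polynomial, algebraic multiplicity of λ = 0 is 5. From dim ker(A − (0)·I) = 3, there are exactly 3 Jordan blocks for λ = 0.
Step 2 — from the minimal polynomial, the factor (x − 0)^3 tells us the largest block for λ = 0 has size 3.
Step 3 — with total size 5, 3 blocks, and largest block 3, the block sizes (in nonincreasing order) are [3, 1, 1].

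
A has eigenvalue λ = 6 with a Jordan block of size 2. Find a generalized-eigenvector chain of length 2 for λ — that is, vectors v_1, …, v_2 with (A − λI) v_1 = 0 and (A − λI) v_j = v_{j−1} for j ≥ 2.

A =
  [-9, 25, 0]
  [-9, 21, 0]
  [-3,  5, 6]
A Jordan chain for λ = 6 of length 2:
v_1 = (-15, -9, -3)ᵀ
v_2 = (1, 0, 0)ᵀ

Let N = A − (6)·I. We want v_2 with N^2 v_2 = 0 but N^1 v_2 ≠ 0; then v_{j-1} := N · v_j for j = 2, …, 2.

Pick v_2 = (1, 0, 0)ᵀ.
Then v_1 = N · v_2 = (-15, -9, -3)ᵀ.

Sanity check: (A − (6)·I) v_1 = (0, 0, 0)ᵀ = 0. ✓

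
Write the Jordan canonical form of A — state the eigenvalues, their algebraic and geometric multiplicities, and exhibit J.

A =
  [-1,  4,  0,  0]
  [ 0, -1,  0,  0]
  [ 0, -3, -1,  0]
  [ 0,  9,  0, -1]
J_2(-1) ⊕ J_1(-1) ⊕ J_1(-1)

The characteristic polynomial is
  det(x·I − A) = x^4 + 4*x^3 + 6*x^2 + 4*x + 1 = (x + 1)^4

Eigenvalues and multiplicities (the geometric multiplicity of λ is n − rank(A − λI), which equals the number of Jordan blocks for λ):
  λ = -1: algebraic multiplicity = 4, geometric multiplicity = 3

Determining the block sizes for each eigenvalue:
  λ = -1: 3 blocks summing to 4 forces exactly one block of size 2 and the rest size 1 → block sizes [2, 1, 1]

Assembling the blocks gives a Jordan form
J =
  [-1,  1,  0,  0]
  [ 0, -1,  0,  0]
  [ 0,  0, -1,  0]
  [ 0,  0,  0, -1]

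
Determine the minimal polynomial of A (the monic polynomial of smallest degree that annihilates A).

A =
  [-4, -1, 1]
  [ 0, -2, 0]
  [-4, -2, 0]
x^2 + 4*x + 4

The characteristic polynomial is χ_A(x) = (x + 2)^3, so the eigenvalues are known. The minimal polynomial is
  m_A(x) = Π_λ (x − λ)^{k_λ}
where k_λ is the size of the *largest* Jordan block for λ (equivalently, the smallest k with (A − λI)^k v = 0 for every generalised eigenvector v of λ).

  λ = -2: largest Jordan block has size 2, contributing (x + 2)^2

So m_A(x) = (x + 2)^2 = x^2 + 4*x + 4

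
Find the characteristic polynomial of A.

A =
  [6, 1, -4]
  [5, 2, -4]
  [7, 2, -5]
x^3 - 3*x^2 + 3*x - 1

Expanding det(x·I − A) (e.g. by cofactor expansion or by noting that A is similar to its Jordan form J, which has the same characteristic polynomial as A) gives
  χ_A(x) = x^3 - 3*x^2 + 3*x - 1
which factors as (x - 1)^3. The eigenvalues (with algebraic multiplicities) are λ = 1 with multiplicity 3.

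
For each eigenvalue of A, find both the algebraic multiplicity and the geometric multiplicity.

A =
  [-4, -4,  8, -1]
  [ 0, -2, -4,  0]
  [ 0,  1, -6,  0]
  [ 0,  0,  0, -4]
λ = -4: alg = 4, geom = 2

Step 1 — factor the characteristic polynomial to read off the algebraic multiplicities:
  χ_A(x) = (x + 4)^4

Step 2 — compute geometric multiplicities via the rank-nullity identity g(λ) = n − rank(A − λI):
  rank(A − (-4)·I) = 2, so dim ker(A − (-4)·I) = n − 2 = 2

Summary:
  λ = -4: algebraic multiplicity = 4, geometric multiplicity = 2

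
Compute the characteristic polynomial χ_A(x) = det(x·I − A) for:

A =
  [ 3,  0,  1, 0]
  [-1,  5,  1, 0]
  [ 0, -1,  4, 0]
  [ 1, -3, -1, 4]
x^4 - 16*x^3 + 96*x^2 - 256*x + 256

Expanding det(x·I − A) (e.g. by cofactor expansion or by noting that A is similar to its Jordan form J, which has the same characteristic polynomial as A) gives
  χ_A(x) = x^4 - 16*x^3 + 96*x^2 - 256*x + 256
which factors as (x - 4)^4. The eigenvalues (with algebraic multiplicities) are λ = 4 with multiplicity 4.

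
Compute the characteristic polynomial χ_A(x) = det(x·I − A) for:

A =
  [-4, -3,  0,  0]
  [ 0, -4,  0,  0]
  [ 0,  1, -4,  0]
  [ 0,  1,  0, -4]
x^4 + 16*x^3 + 96*x^2 + 256*x + 256

Expanding det(x·I − A) (e.g. by cofactor expansion or by noting that A is similar to its Jordan form J, which has the same characteristic polynomial as A) gives
  χ_A(x) = x^4 + 16*x^3 + 96*x^2 + 256*x + 256
which factors as (x + 4)^4. The eigenvalues (with algebraic multiplicities) are λ = -4 with multiplicity 4.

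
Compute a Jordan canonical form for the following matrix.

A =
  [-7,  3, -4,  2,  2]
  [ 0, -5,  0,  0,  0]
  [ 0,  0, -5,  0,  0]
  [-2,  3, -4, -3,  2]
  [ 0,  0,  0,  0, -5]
J_2(-5) ⊕ J_1(-5) ⊕ J_1(-5) ⊕ J_1(-5)

The characteristic polynomial is
  det(x·I − A) = x^5 + 25*x^4 + 250*x^3 + 1250*x^2 + 3125*x + 3125 = (x + 5)^5

Eigenvalues and multiplicities (the geometric multiplicity of λ is n − rank(A − λI), which equals the number of Jordan blocks for λ):
  λ = -5: algebraic multiplicity = 5, geometric multiplicity = 4

Determining the block sizes for each eigenvalue:
  λ = -5: 4 blocks summing to 5 forces exactly one block of size 2 and the rest size 1 → block sizes [2, 1, 1, 1]

Assembling the blocks gives a Jordan form
J =
  [-5,  1,  0,  0,  0]
  [ 0, -5,  0,  0,  0]
  [ 0,  0, -5,  0,  0]
  [ 0,  0,  0, -5,  0]
  [ 0,  0,  0,  0, -5]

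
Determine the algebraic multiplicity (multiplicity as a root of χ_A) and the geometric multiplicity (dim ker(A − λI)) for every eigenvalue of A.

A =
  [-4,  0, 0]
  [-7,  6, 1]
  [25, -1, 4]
λ = -4: alg = 1, geom = 1; λ = 5: alg = 2, geom = 1

Step 1 — factor the characteristic polynomial to read off the algebraic multiplicities:
  χ_A(x) = (x - 5)^2*(x + 4)

Step 2 — compute geometric multiplicities via the rank-nullity identity g(λ) = n − rank(A − λI):
  rank(A − (-4)·I) = 2, so dim ker(A − (-4)·I) = n − 2 = 1
  rank(A − (5)·I) = 2, so dim ker(A − (5)·I) = n − 2 = 1

Summary:
  λ = -4: algebraic multiplicity = 1, geometric multiplicity = 1
  λ = 5: algebraic multiplicity = 2, geometric multiplicity = 1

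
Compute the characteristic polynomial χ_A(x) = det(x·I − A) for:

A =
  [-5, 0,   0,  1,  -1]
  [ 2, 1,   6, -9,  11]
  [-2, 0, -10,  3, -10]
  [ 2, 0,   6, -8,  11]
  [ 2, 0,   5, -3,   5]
x^5 + 17*x^4 + 102*x^3 + 230*x^2 + 25*x - 375

Expanding det(x·I − A) (e.g. by cofactor expansion or by noting that A is similar to its Jordan form J, which has the same characteristic polynomial as A) gives
  χ_A(x) = x^5 + 17*x^4 + 102*x^3 + 230*x^2 + 25*x - 375
which factors as (x - 1)*(x + 3)*(x + 5)^3. The eigenvalues (with algebraic multiplicities) are λ = -5 with multiplicity 3, λ = -3 with multiplicity 1, λ = 1 with multiplicity 1.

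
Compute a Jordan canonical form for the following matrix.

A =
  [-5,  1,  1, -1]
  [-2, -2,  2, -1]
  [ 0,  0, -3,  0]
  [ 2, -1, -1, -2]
J_3(-3) ⊕ J_1(-3)

The characteristic polynomial is
  det(x·I − A) = x^4 + 12*x^3 + 54*x^2 + 108*x + 81 = (x + 3)^4

Eigenvalues and multiplicities (the geometric multiplicity of λ is n − rank(A − λI), which equals the number of Jordan blocks for λ):
  λ = -3: algebraic multiplicity = 4, geometric multiplicity = 2

Determining the block sizes for each eigenvalue:
  λ = -3: with am = 4 and gm = 2, the partition is not yet determined (e.g. several partitions of 4 into 2 parts exist). Let N = A − (-3)·I. Computing rank(N^1) = 2, rank(N^2) = 1, rank(N^3) = 0; the number of blocks of size ≥ j is rank(N^{j−1}) − rank(N^j), giving [2, 1, 1]. So we have 1 block(s) of size 3, 1 block(s) of size 1 → block sizes [3, 1]

Assembling the blocks gives a Jordan form
J =
  [-3,  1,  0,  0]
  [ 0, -3,  1,  0]
  [ 0,  0, -3,  0]
  [ 0,  0,  0, -3]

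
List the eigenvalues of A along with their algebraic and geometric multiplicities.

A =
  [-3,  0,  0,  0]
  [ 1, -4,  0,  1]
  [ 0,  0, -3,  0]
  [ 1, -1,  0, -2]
λ = -3: alg = 4, geom = 3

Step 1 — factor the characteristic polynomial to read off the algebraic multiplicities:
  χ_A(x) = (x + 3)^4

Step 2 — compute geometric multiplicities via the rank-nullity identity g(λ) = n − rank(A − λI):
  rank(A − (-3)·I) = 1, so dim ker(A − (-3)·I) = n − 1 = 3

Summary:
  λ = -3: algebraic multiplicity = 4, geometric multiplicity = 3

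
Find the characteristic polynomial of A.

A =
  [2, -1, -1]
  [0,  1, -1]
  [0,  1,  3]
x^3 - 6*x^2 + 12*x - 8

Expanding det(x·I − A) (e.g. by cofactor expansion or by noting that A is similar to its Jordan form J, which has the same characteristic polynomial as A) gives
  χ_A(x) = x^3 - 6*x^2 + 12*x - 8
which factors as (x - 2)^3. The eigenvalues (with algebraic multiplicities) are λ = 2 with multiplicity 3.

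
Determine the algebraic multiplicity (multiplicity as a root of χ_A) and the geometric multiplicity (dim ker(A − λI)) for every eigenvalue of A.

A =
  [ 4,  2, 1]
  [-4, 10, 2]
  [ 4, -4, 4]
λ = 6: alg = 3, geom = 2

Step 1 — factor the characteristic polynomial to read off the algebraic multiplicities:
  χ_A(x) = (x - 6)^3

Step 2 — compute geometric multiplicities via the rank-nullity identity g(λ) = n − rank(A − λI):
  rank(A − (6)·I) = 1, so dim ker(A − (6)·I) = n − 1 = 2

Summary:
  λ = 6: algebraic multiplicity = 3, geometric multiplicity = 2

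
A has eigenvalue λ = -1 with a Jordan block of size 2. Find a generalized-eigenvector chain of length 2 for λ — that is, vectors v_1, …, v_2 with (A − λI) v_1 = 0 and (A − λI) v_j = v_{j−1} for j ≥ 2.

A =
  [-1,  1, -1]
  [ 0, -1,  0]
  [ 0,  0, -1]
A Jordan chain for λ = -1 of length 2:
v_1 = (1, 0, 0)ᵀ
v_2 = (0, 1, 0)ᵀ

Let N = A − (-1)·I. We want v_2 with N^2 v_2 = 0 but N^1 v_2 ≠ 0; then v_{j-1} := N · v_j for j = 2, …, 2.

Pick v_2 = (0, 1, 0)ᵀ.
Then v_1 = N · v_2 = (1, 0, 0)ᵀ.

Sanity check: (A − (-1)·I) v_1 = (0, 0, 0)ᵀ = 0. ✓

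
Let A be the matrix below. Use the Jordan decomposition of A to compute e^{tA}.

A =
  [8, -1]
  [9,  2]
e^{tA} =
  [3*t*exp(5*t) + exp(5*t), -t*exp(5*t)]
  [9*t*exp(5*t), -3*t*exp(5*t) + exp(5*t)]

Strategy: write A = P · J · P⁻¹ where J is a Jordan canonical form, so e^{tA} = P · e^{tJ} · P⁻¹, and e^{tJ} can be computed block-by-block.

A has Jordan form
J =
  [5, 1]
  [0, 5]
(up to reordering of blocks).

Per-block formulas:
  For a 2×2 Jordan block J_2(5): exp(t · J_2(5)) = e^(5t)·(I + t·N), where N is the 2×2 nilpotent shift.

After assembling e^{tJ} and conjugating by P, we get:

e^{tA} =
  [3*t*exp(5*t) + exp(5*t), -t*exp(5*t)]
  [9*t*exp(5*t), -3*t*exp(5*t) + exp(5*t)]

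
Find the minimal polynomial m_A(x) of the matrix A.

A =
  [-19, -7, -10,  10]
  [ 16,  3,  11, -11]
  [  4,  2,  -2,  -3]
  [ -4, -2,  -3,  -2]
x^3 + 15*x^2 + 75*x + 125

The characteristic polynomial is χ_A(x) = (x + 5)^4, so the eigenvalues are known. The minimal polynomial is
  m_A(x) = Π_λ (x − λ)^{k_λ}
where k_λ is the size of the *largest* Jordan block for λ (equivalently, the smallest k with (A − λI)^k v = 0 for every generalised eigenvector v of λ).

  λ = -5: largest Jordan block has size 3, contributing (x + 5)^3

So m_A(x) = (x + 5)^3 = x^3 + 15*x^2 + 75*x + 125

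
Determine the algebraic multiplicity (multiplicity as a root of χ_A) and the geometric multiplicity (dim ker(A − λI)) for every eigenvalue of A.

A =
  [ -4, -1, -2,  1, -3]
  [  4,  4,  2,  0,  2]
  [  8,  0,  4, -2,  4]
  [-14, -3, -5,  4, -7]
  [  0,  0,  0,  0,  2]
λ = 2: alg = 5, geom = 3

Step 1 — factor the characteristic polynomial to read off the algebraic multiplicities:
  χ_A(x) = (x - 2)^5

Step 2 — compute geometric multiplicities via the rank-nullity identity g(λ) = n − rank(A − λI):
  rank(A − (2)·I) = 2, so dim ker(A − (2)·I) = n − 2 = 3

Summary:
  λ = 2: algebraic multiplicity = 5, geometric multiplicity = 3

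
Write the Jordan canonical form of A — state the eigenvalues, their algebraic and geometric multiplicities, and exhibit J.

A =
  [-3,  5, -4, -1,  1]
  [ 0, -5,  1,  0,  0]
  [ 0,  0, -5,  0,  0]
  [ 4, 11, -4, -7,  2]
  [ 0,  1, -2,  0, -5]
J_3(-5) ⊕ J_2(-5)

The characteristic polynomial is
  det(x·I − A) = x^5 + 25*x^4 + 250*x^3 + 1250*x^2 + 3125*x + 3125 = (x + 5)^5

Eigenvalues and multiplicities (the geometric multiplicity of λ is n − rank(A − λI), which equals the number of Jordan blocks for λ):
  λ = -5: algebraic multiplicity = 5, geometric multiplicity = 2

Determining the block sizes for each eigenvalue:
  λ = -5: with am = 5 and gm = 2, the partition is not yet determined (e.g. several partitions of 5 into 2 parts exist). Let N = A − (-5)·I. Computing rank(N^1) = 3, rank(N^2) = 1, rank(N^3) = 0; the number of blocks of size ≥ j is rank(N^{j−1}) − rank(N^j), giving [2, 2, 1]. So we have 1 block(s) of size 3, 1 block(s) of size 2 → block sizes [3, 2]

Assembling the blocks gives a Jordan form
J =
  [-5,  1,  0,  0,  0]
  [ 0, -5,  1,  0,  0]
  [ 0,  0, -5,  0,  0]
  [ 0,  0,  0, -5,  1]
  [ 0,  0,  0,  0, -5]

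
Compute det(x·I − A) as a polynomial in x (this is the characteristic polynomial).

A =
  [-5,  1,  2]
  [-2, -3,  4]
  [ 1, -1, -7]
x^3 + 15*x^2 + 75*x + 125

Expanding det(x·I − A) (e.g. by cofactor expansion or by noting that A is similar to its Jordan form J, which has the same characteristic polynomial as A) gives
  χ_A(x) = x^3 + 15*x^2 + 75*x + 125
which factors as (x + 5)^3. The eigenvalues (with algebraic multiplicities) are λ = -5 with multiplicity 3.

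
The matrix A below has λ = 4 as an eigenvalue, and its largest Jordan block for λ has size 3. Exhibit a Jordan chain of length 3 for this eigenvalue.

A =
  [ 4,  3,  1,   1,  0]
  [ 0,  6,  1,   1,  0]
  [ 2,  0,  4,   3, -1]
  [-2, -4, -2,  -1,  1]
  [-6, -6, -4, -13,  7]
A Jordan chain for λ = 4 of length 3:
v_1 = (2, 0, 0, 0, 4)ᵀ
v_2 = (3, 2, 0, -4, -6)ᵀ
v_3 = (0, 1, 0, 0, 0)ᵀ

Let N = A − (4)·I. We want v_3 with N^3 v_3 = 0 but N^2 v_3 ≠ 0; then v_{j-1} := N · v_j for j = 3, …, 2.

Pick v_3 = (0, 1, 0, 0, 0)ᵀ.
Then v_2 = N · v_3 = (3, 2, 0, -4, -6)ᵀ.
Then v_1 = N · v_2 = (2, 0, 0, 0, 4)ᵀ.

Sanity check: (A − (4)·I) v_1 = (0, 0, 0, 0, 0)ᵀ = 0. ✓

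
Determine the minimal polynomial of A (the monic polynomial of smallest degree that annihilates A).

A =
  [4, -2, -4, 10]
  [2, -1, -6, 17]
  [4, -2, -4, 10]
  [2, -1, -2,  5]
x^3 - 4*x^2 + 4*x

The characteristic polynomial is χ_A(x) = x^2*(x - 2)^2, so the eigenvalues are known. The minimal polynomial is
  m_A(x) = Π_λ (x − λ)^{k_λ}
where k_λ is the size of the *largest* Jordan block for λ (equivalently, the smallest k with (A − λI)^k v = 0 for every generalised eigenvector v of λ).

  λ = 0: largest Jordan block has size 1, contributing (x − 0)
  λ = 2: largest Jordan block has size 2, contributing (x − 2)^2

So m_A(x) = x*(x - 2)^2 = x^3 - 4*x^2 + 4*x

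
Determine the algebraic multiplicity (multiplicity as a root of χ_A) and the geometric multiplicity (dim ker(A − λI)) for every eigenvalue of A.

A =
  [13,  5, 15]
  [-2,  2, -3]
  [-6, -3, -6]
λ = 3: alg = 3, geom = 2

Step 1 — factor the characteristic polynomial to read off the algebraic multiplicities:
  χ_A(x) = (x - 3)^3

Step 2 — compute geometric multiplicities via the rank-nullity identity g(λ) = n − rank(A − λI):
  rank(A − (3)·I) = 1, so dim ker(A − (3)·I) = n − 1 = 2

Summary:
  λ = 3: algebraic multiplicity = 3, geometric multiplicity = 2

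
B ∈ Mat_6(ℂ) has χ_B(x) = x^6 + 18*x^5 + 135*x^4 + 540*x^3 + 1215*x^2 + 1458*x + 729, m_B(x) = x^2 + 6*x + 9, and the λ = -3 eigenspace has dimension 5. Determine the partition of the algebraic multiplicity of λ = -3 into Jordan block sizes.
Block sizes for λ = -3: [2, 1, 1, 1, 1]

Step 1 — from the characteristic polynomial, algebraic multiplicity of λ = -3 is 6. From dim ker(B − (-3)·I) = 5, there are exactly 5 Jordan blocks for λ = -3.
Step 2 — from the minimal polynomial, the factor (x + 3)^2 tells us the largest block for λ = -3 has size 2.
Step 3 — with total size 6, 5 blocks, and largest block 2, the block sizes (in nonincreasing order) are [2, 1, 1, 1, 1].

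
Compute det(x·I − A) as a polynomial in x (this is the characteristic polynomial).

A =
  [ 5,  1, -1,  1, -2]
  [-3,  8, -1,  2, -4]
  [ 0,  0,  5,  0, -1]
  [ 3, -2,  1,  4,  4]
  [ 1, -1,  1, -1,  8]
x^5 - 30*x^4 + 360*x^3 - 2160*x^2 + 6480*x - 7776

Expanding det(x·I − A) (e.g. by cofactor expansion or by noting that A is similar to its Jordan form J, which has the same characteristic polynomial as A) gives
  χ_A(x) = x^5 - 30*x^4 + 360*x^3 - 2160*x^2 + 6480*x - 7776
which factors as (x - 6)^5. The eigenvalues (with algebraic multiplicities) are λ = 6 with multiplicity 5.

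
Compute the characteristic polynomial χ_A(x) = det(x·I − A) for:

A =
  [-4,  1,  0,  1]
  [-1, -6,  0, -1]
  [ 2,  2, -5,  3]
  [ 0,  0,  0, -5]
x^4 + 20*x^3 + 150*x^2 + 500*x + 625

Expanding det(x·I − A) (e.g. by cofactor expansion or by noting that A is similar to its Jordan form J, which has the same characteristic polynomial as A) gives
  χ_A(x) = x^4 + 20*x^3 + 150*x^2 + 500*x + 625
which factors as (x + 5)^4. The eigenvalues (with algebraic multiplicities) are λ = -5 with multiplicity 4.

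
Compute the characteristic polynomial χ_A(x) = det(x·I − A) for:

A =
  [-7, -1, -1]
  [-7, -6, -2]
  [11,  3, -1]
x^3 + 14*x^2 + 65*x + 100

Expanding det(x·I − A) (e.g. by cofactor expansion or by noting that A is similar to its Jordan form J, which has the same characteristic polynomial as A) gives
  χ_A(x) = x^3 + 14*x^2 + 65*x + 100
which factors as (x + 4)*(x + 5)^2. The eigenvalues (with algebraic multiplicities) are λ = -5 with multiplicity 2, λ = -4 with multiplicity 1.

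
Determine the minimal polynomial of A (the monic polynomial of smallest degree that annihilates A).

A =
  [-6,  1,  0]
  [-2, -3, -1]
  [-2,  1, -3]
x^3 + 12*x^2 + 48*x + 64

The characteristic polynomial is χ_A(x) = (x + 4)^3, so the eigenvalues are known. The minimal polynomial is
  m_A(x) = Π_λ (x − λ)^{k_λ}
where k_λ is the size of the *largest* Jordan block for λ (equivalently, the smallest k with (A − λI)^k v = 0 for every generalised eigenvector v of λ).

  λ = -4: largest Jordan block has size 3, contributing (x + 4)^3

So m_A(x) = (x + 4)^3 = x^3 + 12*x^2 + 48*x + 64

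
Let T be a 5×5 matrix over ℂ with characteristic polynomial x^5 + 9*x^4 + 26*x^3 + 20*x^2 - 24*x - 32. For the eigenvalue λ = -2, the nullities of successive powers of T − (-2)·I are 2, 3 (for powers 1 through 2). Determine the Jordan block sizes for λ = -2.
Block sizes for λ = -2: [2, 1]

From the dimensions of kernels of powers, the number of Jordan blocks of size at least j is d_j − d_{j−1} where d_j = dim ker(N^j) (with d_0 = 0). Computing the differences gives [2, 1].
The number of blocks of size exactly k is (#blocks of size ≥ k) − (#blocks of size ≥ k + 1), so the partition is: 1 block(s) of size 1, 1 block(s) of size 2.
In nonincreasing order the block sizes are [2, 1].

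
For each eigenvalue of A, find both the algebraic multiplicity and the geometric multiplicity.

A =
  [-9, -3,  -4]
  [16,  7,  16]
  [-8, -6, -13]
λ = -5: alg = 3, geom = 2

Step 1 — factor the characteristic polynomial to read off the algebraic multiplicities:
  χ_A(x) = (x + 5)^3

Step 2 — compute geometric multiplicities via the rank-nullity identity g(λ) = n − rank(A − λI):
  rank(A − (-5)·I) = 1, so dim ker(A − (-5)·I) = n − 1 = 2

Summary:
  λ = -5: algebraic multiplicity = 3, geometric multiplicity = 2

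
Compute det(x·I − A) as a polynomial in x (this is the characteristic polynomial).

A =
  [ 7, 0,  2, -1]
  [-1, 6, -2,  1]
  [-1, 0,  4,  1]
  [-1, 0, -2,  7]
x^4 - 24*x^3 + 216*x^2 - 864*x + 1296

Expanding det(x·I − A) (e.g. by cofactor expansion or by noting that A is similar to its Jordan form J, which has the same characteristic polynomial as A) gives
  χ_A(x) = x^4 - 24*x^3 + 216*x^2 - 864*x + 1296
which factors as (x - 6)^4. The eigenvalues (with algebraic multiplicities) are λ = 6 with multiplicity 4.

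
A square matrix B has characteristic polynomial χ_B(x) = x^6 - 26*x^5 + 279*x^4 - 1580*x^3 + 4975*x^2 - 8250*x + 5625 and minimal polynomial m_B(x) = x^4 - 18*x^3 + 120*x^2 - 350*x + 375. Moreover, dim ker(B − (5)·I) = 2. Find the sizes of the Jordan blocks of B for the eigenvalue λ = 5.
Block sizes for λ = 5: [3, 1]

Step 1 — from the characteristic polynomial, algebraic multiplicity of λ = 5 is 4. From dim ker(B − (5)·I) = 2, there are exactly 2 Jordan blocks for λ = 5.
Step 2 — from the minimal polynomial, the factor (x − 5)^3 tells us the largest block for λ = 5 has size 3.
Step 3 — with total size 4, 2 blocks, and largest block 3, the block sizes (in nonincreasing order) are [3, 1].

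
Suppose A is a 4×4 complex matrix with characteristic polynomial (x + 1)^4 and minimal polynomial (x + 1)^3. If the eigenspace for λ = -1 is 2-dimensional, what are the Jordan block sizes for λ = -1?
Block sizes for λ = -1: [3, 1]

Step 1 — from the characteristic polynomial, algebraic multiplicity of λ = -1 is 4. From dim ker(A − (-1)·I) = 2, there are exactly 2 Jordan blocks for λ = -1.
Step 2 — from the minimal polynomial, the factor (x + 1)^3 tells us the largest block for λ = -1 has size 3.
Step 3 — with total size 4, 2 blocks, and largest block 3, the block sizes (in nonincreasing order) are [3, 1].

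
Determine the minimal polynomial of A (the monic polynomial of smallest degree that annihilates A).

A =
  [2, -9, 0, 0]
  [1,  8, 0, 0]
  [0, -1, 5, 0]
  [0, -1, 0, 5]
x^3 - 15*x^2 + 75*x - 125

The characteristic polynomial is χ_A(x) = (x - 5)^4, so the eigenvalues are known. The minimal polynomial is
  m_A(x) = Π_λ (x − λ)^{k_λ}
where k_λ is the size of the *largest* Jordan block for λ (equivalently, the smallest k with (A − λI)^k v = 0 for every generalised eigenvector v of λ).

  λ = 5: largest Jordan block has size 3, contributing (x − 5)^3

So m_A(x) = (x - 5)^3 = x^3 - 15*x^2 + 75*x - 125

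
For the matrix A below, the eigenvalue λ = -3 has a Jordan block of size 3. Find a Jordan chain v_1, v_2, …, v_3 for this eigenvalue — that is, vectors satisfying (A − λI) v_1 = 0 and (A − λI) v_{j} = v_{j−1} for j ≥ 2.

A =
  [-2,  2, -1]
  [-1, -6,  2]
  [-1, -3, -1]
A Jordan chain for λ = -3 of length 3:
v_1 = (-1, 1, 1)ᵀ
v_2 = (2, -3, -3)ᵀ
v_3 = (0, 1, 0)ᵀ

Let N = A − (-3)·I. We want v_3 with N^3 v_3 = 0 but N^2 v_3 ≠ 0; then v_{j-1} := N · v_j for j = 3, …, 2.

Pick v_3 = (0, 1, 0)ᵀ.
Then v_2 = N · v_3 = (2, -3, -3)ᵀ.
Then v_1 = N · v_2 = (-1, 1, 1)ᵀ.

Sanity check: (A − (-3)·I) v_1 = (0, 0, 0)ᵀ = 0. ✓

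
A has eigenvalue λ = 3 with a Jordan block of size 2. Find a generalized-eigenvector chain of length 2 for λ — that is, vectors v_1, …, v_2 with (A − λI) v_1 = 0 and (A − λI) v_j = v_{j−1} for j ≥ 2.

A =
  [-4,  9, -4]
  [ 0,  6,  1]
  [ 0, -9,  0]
A Jordan chain for λ = 3 of length 2:
v_1 = (9, 3, -9)ᵀ
v_2 = (0, 1, 0)ᵀ

Let N = A − (3)·I. We want v_2 with N^2 v_2 = 0 but N^1 v_2 ≠ 0; then v_{j-1} := N · v_j for j = 2, …, 2.

Pick v_2 = (0, 1, 0)ᵀ.
Then v_1 = N · v_2 = (9, 3, -9)ᵀ.

Sanity check: (A − (3)·I) v_1 = (0, 0, 0)ᵀ = 0. ✓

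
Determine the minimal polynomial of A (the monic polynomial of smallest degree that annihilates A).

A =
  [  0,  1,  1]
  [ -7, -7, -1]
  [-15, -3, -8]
x^3 + 15*x^2 + 75*x + 125

The characteristic polynomial is χ_A(x) = (x + 5)^3, so the eigenvalues are known. The minimal polynomial is
  m_A(x) = Π_λ (x − λ)^{k_λ}
where k_λ is the size of the *largest* Jordan block for λ (equivalently, the smallest k with (A − λI)^k v = 0 for every generalised eigenvector v of λ).

  λ = -5: largest Jordan block has size 3, contributing (x + 5)^3

So m_A(x) = (x + 5)^3 = x^3 + 15*x^2 + 75*x + 125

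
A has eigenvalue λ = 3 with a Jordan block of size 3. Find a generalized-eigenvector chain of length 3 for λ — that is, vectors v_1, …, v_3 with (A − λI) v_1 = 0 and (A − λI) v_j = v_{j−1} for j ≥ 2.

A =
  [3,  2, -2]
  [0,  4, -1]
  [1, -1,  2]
A Jordan chain for λ = 3 of length 3:
v_1 = (-2, -1, -1)ᵀ
v_2 = (0, 0, 1)ᵀ
v_3 = (1, 0, 0)ᵀ

Let N = A − (3)·I. We want v_3 with N^3 v_3 = 0 but N^2 v_3 ≠ 0; then v_{j-1} := N · v_j for j = 3, …, 2.

Pick v_3 = (1, 0, 0)ᵀ.
Then v_2 = N · v_3 = (0, 0, 1)ᵀ.
Then v_1 = N · v_2 = (-2, -1, -1)ᵀ.

Sanity check: (A − (3)·I) v_1 = (0, 0, 0)ᵀ = 0. ✓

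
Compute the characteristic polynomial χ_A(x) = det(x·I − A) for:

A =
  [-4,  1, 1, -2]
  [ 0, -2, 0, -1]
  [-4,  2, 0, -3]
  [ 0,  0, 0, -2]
x^4 + 8*x^3 + 24*x^2 + 32*x + 16

Expanding det(x·I − A) (e.g. by cofactor expansion or by noting that A is similar to its Jordan form J, which has the same characteristic polynomial as A) gives
  χ_A(x) = x^4 + 8*x^3 + 24*x^2 + 32*x + 16
which factors as (x + 2)^4. The eigenvalues (with algebraic multiplicities) are λ = -2 with multiplicity 4.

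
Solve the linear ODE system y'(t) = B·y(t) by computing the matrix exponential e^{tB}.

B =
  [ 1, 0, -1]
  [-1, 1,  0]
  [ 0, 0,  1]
e^{tB} =
  [exp(t), 0, -t*exp(t)]
  [-t*exp(t), exp(t), t^2*exp(t)/2]
  [0, 0, exp(t)]

Strategy: write B = P · J · P⁻¹ where J is a Jordan canonical form, so e^{tB} = P · e^{tJ} · P⁻¹, and e^{tJ} can be computed block-by-block.

B has Jordan form
J =
  [1, 1, 0]
  [0, 1, 1]
  [0, 0, 1]
(up to reordering of blocks).

Per-block formulas:
  For a 3×3 Jordan block J_3(1): exp(t · J_3(1)) = e^(1t)·(I + t·N + (t^2/2)·N^2), where N is the 3×3 nilpotent shift.

After assembling e^{tJ} and conjugating by P, we get:

e^{tB} =
  [exp(t), 0, -t*exp(t)]
  [-t*exp(t), exp(t), t^2*exp(t)/2]
  [0, 0, exp(t)]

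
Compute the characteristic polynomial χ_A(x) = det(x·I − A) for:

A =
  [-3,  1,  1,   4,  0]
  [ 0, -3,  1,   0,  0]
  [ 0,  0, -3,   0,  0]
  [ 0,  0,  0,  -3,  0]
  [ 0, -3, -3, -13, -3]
x^5 + 15*x^4 + 90*x^3 + 270*x^2 + 405*x + 243

Expanding det(x·I − A) (e.g. by cofactor expansion or by noting that A is similar to its Jordan form J, which has the same characteristic polynomial as A) gives
  χ_A(x) = x^5 + 15*x^4 + 90*x^3 + 270*x^2 + 405*x + 243
which factors as (x + 3)^5. The eigenvalues (with algebraic multiplicities) are λ = -3 with multiplicity 5.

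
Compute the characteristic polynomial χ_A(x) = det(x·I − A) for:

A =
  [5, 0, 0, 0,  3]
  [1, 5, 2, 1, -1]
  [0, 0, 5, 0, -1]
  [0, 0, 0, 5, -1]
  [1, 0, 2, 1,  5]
x^5 - 25*x^4 + 250*x^3 - 1250*x^2 + 3125*x - 3125

Expanding det(x·I − A) (e.g. by cofactor expansion or by noting that A is similar to its Jordan form J, which has the same characteristic polynomial as A) gives
  χ_A(x) = x^5 - 25*x^4 + 250*x^3 - 1250*x^2 + 3125*x - 3125
which factors as (x - 5)^5. The eigenvalues (with algebraic multiplicities) are λ = 5 with multiplicity 5.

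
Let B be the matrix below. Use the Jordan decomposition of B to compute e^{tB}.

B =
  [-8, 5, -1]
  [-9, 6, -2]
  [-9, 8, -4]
e^{tB} =
  [-6*t*exp(-2*t) + exp(-2*t), t^2*exp(-2*t) + 5*t*exp(-2*t), -t^2*exp(-2*t) - t*exp(-2*t)]
  [-9*t*exp(-2*t), 3*t^2*exp(-2*t)/2 + 8*t*exp(-2*t) + exp(-2*t), -3*t^2*exp(-2*t)/2 - 2*t*exp(-2*t)]
  [-9*t*exp(-2*t), 3*t^2*exp(-2*t)/2 + 8*t*exp(-2*t), -3*t^2*exp(-2*t)/2 - 2*t*exp(-2*t) + exp(-2*t)]

Strategy: write B = P · J · P⁻¹ where J is a Jordan canonical form, so e^{tB} = P · e^{tJ} · P⁻¹, and e^{tJ} can be computed block-by-block.

B has Jordan form
J =
  [-2,  1,  0]
  [ 0, -2,  1]
  [ 0,  0, -2]
(up to reordering of blocks).

Per-block formulas:
  For a 3×3 Jordan block J_3(-2): exp(t · J_3(-2)) = e^(-2t)·(I + t·N + (t^2/2)·N^2), where N is the 3×3 nilpotent shift.

After assembling e^{tJ} and conjugating by P, we get:

e^{tB} =
  [-6*t*exp(-2*t) + exp(-2*t), t^2*exp(-2*t) + 5*t*exp(-2*t), -t^2*exp(-2*t) - t*exp(-2*t)]
  [-9*t*exp(-2*t), 3*t^2*exp(-2*t)/2 + 8*t*exp(-2*t) + exp(-2*t), -3*t^2*exp(-2*t)/2 - 2*t*exp(-2*t)]
  [-9*t*exp(-2*t), 3*t^2*exp(-2*t)/2 + 8*t*exp(-2*t), -3*t^2*exp(-2*t)/2 - 2*t*exp(-2*t) + exp(-2*t)]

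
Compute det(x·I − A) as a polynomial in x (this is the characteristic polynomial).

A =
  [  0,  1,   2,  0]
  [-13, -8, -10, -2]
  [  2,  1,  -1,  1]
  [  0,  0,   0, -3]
x^4 + 12*x^3 + 54*x^2 + 108*x + 81

Expanding det(x·I − A) (e.g. by cofactor expansion or by noting that A is similar to its Jordan form J, which has the same characteristic polynomial as A) gives
  χ_A(x) = x^4 + 12*x^3 + 54*x^2 + 108*x + 81
which factors as (x + 3)^4. The eigenvalues (with algebraic multiplicities) are λ = -3 with multiplicity 4.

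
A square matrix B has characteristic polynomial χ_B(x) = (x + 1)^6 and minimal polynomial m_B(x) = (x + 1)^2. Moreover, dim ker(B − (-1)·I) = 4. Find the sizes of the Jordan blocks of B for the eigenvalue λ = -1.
Block sizes for λ = -1: [2, 2, 1, 1]

Step 1 — from the characteristic polynomial, algebraic multiplicity of λ = -1 is 6. From dim ker(B − (-1)·I) = 4, there are exactly 4 Jordan blocks for λ = -1.
Step 2 — from the minimal polynomial, the factor (x + 1)^2 tells us the largest block for λ = -1 has size 2.
Step 3 — with total size 6, 4 blocks, and largest block 2, the block sizes (in nonincreasing order) are [2, 2, 1, 1].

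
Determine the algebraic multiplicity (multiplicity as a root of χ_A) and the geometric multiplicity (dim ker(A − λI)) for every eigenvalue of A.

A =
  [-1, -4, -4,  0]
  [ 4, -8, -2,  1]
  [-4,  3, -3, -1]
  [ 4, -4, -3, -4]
λ = -5: alg = 3, geom = 1; λ = -1: alg = 1, geom = 1

Step 1 — factor the characteristic polynomial to read off the algebraic multiplicities:
  χ_A(x) = (x + 1)*(x + 5)^3

Step 2 — compute geometric multiplicities via the rank-nullity identity g(λ) = n − rank(A − λI):
  rank(A − (-5)·I) = 3, so dim ker(A − (-5)·I) = n − 3 = 1
  rank(A − (-1)·I) = 3, so dim ker(A − (-1)·I) = n − 3 = 1

Summary:
  λ = -5: algebraic multiplicity = 3, geometric multiplicity = 1
  λ = -1: algebraic multiplicity = 1, geometric multiplicity = 1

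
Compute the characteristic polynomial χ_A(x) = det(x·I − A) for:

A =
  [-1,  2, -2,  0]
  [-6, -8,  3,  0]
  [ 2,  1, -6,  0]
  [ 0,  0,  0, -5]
x^4 + 20*x^3 + 150*x^2 + 500*x + 625

Expanding det(x·I − A) (e.g. by cofactor expansion or by noting that A is similar to its Jordan form J, which has the same characteristic polynomial as A) gives
  χ_A(x) = x^4 + 20*x^3 + 150*x^2 + 500*x + 625
which factors as (x + 5)^4. The eigenvalues (with algebraic multiplicities) are λ = -5 with multiplicity 4.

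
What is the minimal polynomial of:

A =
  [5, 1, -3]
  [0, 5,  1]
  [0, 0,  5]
x^3 - 15*x^2 + 75*x - 125

The characteristic polynomial is χ_A(x) = (x - 5)^3, so the eigenvalues are known. The minimal polynomial is
  m_A(x) = Π_λ (x − λ)^{k_λ}
where k_λ is the size of the *largest* Jordan block for λ (equivalently, the smallest k with (A − λI)^k v = 0 for every generalised eigenvector v of λ).

  λ = 5: largest Jordan block has size 3, contributing (x − 5)^3

So m_A(x) = (x - 5)^3 = x^3 - 15*x^2 + 75*x - 125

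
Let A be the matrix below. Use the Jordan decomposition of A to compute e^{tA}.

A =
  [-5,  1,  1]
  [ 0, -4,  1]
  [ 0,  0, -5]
e^{tA} =
  [exp(-5*t), exp(-4*t) - exp(-5*t), exp(-4*t) - exp(-5*t)]
  [0, exp(-4*t), exp(-4*t) - exp(-5*t)]
  [0, 0, exp(-5*t)]

Strategy: write A = P · J · P⁻¹ where J is a Jordan canonical form, so e^{tA} = P · e^{tJ} · P⁻¹, and e^{tJ} can be computed block-by-block.

A has Jordan form
J =
  [-5,  0,  0]
  [ 0, -5,  0]
  [ 0,  0, -4]
(up to reordering of blocks).

Per-block formulas:
  For a 1×1 block at λ = -4: exp(t · [-4]) = [e^(-4t)].
  For a 1×1 block at λ = -5: exp(t · [-5]) = [e^(-5t)].

After assembling e^{tJ} and conjugating by P, we get:

e^{tA} =
  [exp(-5*t), exp(-4*t) - exp(-5*t), exp(-4*t) - exp(-5*t)]
  [0, exp(-4*t), exp(-4*t) - exp(-5*t)]
  [0, 0, exp(-5*t)]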